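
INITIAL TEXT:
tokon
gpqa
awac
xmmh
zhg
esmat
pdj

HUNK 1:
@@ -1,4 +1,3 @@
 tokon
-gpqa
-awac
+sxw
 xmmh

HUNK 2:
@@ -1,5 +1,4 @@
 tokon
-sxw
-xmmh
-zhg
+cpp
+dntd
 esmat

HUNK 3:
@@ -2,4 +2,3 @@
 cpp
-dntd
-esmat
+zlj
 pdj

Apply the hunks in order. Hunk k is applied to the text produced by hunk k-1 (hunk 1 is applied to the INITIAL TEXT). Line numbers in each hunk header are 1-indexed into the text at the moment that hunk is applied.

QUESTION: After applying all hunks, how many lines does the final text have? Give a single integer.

Answer: 4

Derivation:
Hunk 1: at line 1 remove [gpqa,awac] add [sxw] -> 6 lines: tokon sxw xmmh zhg esmat pdj
Hunk 2: at line 1 remove [sxw,xmmh,zhg] add [cpp,dntd] -> 5 lines: tokon cpp dntd esmat pdj
Hunk 3: at line 2 remove [dntd,esmat] add [zlj] -> 4 lines: tokon cpp zlj pdj
Final line count: 4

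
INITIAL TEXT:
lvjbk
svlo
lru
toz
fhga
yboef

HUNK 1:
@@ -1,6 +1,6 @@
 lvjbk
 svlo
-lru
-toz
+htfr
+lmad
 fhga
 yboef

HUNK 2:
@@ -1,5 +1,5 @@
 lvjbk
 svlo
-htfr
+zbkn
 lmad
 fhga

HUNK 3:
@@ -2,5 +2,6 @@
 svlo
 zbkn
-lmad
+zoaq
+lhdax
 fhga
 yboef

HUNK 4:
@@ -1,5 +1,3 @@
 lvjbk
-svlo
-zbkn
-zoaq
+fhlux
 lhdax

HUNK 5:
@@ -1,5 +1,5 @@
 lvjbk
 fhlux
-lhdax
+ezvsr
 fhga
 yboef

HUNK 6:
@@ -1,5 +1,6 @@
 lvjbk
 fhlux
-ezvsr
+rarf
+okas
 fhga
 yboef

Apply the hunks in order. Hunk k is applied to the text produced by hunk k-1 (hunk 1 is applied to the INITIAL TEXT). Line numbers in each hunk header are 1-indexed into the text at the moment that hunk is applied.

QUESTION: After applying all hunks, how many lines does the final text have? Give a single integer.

Answer: 6

Derivation:
Hunk 1: at line 1 remove [lru,toz] add [htfr,lmad] -> 6 lines: lvjbk svlo htfr lmad fhga yboef
Hunk 2: at line 1 remove [htfr] add [zbkn] -> 6 lines: lvjbk svlo zbkn lmad fhga yboef
Hunk 3: at line 2 remove [lmad] add [zoaq,lhdax] -> 7 lines: lvjbk svlo zbkn zoaq lhdax fhga yboef
Hunk 4: at line 1 remove [svlo,zbkn,zoaq] add [fhlux] -> 5 lines: lvjbk fhlux lhdax fhga yboef
Hunk 5: at line 1 remove [lhdax] add [ezvsr] -> 5 lines: lvjbk fhlux ezvsr fhga yboef
Hunk 6: at line 1 remove [ezvsr] add [rarf,okas] -> 6 lines: lvjbk fhlux rarf okas fhga yboef
Final line count: 6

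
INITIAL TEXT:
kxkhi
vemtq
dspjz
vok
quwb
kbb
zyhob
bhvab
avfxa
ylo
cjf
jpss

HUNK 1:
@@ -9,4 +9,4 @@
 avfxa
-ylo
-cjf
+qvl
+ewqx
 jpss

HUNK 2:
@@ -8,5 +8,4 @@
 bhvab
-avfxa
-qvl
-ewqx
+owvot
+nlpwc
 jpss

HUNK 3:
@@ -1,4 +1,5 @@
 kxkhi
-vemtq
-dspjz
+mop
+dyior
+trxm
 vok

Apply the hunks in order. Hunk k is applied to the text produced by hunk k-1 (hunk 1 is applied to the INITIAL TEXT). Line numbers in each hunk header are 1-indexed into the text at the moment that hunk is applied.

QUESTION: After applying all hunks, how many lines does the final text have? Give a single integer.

Hunk 1: at line 9 remove [ylo,cjf] add [qvl,ewqx] -> 12 lines: kxkhi vemtq dspjz vok quwb kbb zyhob bhvab avfxa qvl ewqx jpss
Hunk 2: at line 8 remove [avfxa,qvl,ewqx] add [owvot,nlpwc] -> 11 lines: kxkhi vemtq dspjz vok quwb kbb zyhob bhvab owvot nlpwc jpss
Hunk 3: at line 1 remove [vemtq,dspjz] add [mop,dyior,trxm] -> 12 lines: kxkhi mop dyior trxm vok quwb kbb zyhob bhvab owvot nlpwc jpss
Final line count: 12

Answer: 12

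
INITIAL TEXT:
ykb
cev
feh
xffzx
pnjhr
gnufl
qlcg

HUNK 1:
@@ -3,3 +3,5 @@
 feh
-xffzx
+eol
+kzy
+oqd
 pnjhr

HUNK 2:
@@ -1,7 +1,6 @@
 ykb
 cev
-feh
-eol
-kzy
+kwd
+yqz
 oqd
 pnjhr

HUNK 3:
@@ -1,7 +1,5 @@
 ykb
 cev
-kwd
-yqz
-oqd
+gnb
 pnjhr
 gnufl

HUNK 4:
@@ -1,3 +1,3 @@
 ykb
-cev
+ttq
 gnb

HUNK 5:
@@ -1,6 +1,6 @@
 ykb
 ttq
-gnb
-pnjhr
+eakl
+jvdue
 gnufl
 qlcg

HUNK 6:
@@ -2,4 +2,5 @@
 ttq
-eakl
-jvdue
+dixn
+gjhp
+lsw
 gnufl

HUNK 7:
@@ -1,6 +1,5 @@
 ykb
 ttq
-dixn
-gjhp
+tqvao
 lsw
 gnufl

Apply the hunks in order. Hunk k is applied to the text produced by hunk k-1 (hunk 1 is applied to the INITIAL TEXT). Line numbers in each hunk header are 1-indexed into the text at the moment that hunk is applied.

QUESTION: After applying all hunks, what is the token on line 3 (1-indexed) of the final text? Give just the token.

Answer: tqvao

Derivation:
Hunk 1: at line 3 remove [xffzx] add [eol,kzy,oqd] -> 9 lines: ykb cev feh eol kzy oqd pnjhr gnufl qlcg
Hunk 2: at line 1 remove [feh,eol,kzy] add [kwd,yqz] -> 8 lines: ykb cev kwd yqz oqd pnjhr gnufl qlcg
Hunk 3: at line 1 remove [kwd,yqz,oqd] add [gnb] -> 6 lines: ykb cev gnb pnjhr gnufl qlcg
Hunk 4: at line 1 remove [cev] add [ttq] -> 6 lines: ykb ttq gnb pnjhr gnufl qlcg
Hunk 5: at line 1 remove [gnb,pnjhr] add [eakl,jvdue] -> 6 lines: ykb ttq eakl jvdue gnufl qlcg
Hunk 6: at line 2 remove [eakl,jvdue] add [dixn,gjhp,lsw] -> 7 lines: ykb ttq dixn gjhp lsw gnufl qlcg
Hunk 7: at line 1 remove [dixn,gjhp] add [tqvao] -> 6 lines: ykb ttq tqvao lsw gnufl qlcg
Final line 3: tqvao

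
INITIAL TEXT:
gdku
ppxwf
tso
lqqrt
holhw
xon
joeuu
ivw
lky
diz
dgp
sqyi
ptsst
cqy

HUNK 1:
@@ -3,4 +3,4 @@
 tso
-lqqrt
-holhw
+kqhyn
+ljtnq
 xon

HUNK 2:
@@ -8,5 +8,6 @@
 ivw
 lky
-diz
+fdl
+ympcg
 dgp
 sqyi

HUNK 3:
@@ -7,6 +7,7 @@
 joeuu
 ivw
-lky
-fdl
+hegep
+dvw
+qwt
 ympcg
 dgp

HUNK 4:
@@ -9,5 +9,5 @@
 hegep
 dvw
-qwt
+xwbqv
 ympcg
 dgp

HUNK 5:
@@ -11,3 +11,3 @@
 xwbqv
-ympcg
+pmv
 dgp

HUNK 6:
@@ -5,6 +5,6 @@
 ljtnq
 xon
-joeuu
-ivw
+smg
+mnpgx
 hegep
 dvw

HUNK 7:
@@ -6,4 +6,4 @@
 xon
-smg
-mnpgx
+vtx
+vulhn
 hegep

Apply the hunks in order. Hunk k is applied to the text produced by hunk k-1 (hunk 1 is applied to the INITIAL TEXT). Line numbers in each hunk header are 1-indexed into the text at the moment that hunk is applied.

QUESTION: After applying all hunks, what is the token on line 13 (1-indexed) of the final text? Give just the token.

Answer: dgp

Derivation:
Hunk 1: at line 3 remove [lqqrt,holhw] add [kqhyn,ljtnq] -> 14 lines: gdku ppxwf tso kqhyn ljtnq xon joeuu ivw lky diz dgp sqyi ptsst cqy
Hunk 2: at line 8 remove [diz] add [fdl,ympcg] -> 15 lines: gdku ppxwf tso kqhyn ljtnq xon joeuu ivw lky fdl ympcg dgp sqyi ptsst cqy
Hunk 3: at line 7 remove [lky,fdl] add [hegep,dvw,qwt] -> 16 lines: gdku ppxwf tso kqhyn ljtnq xon joeuu ivw hegep dvw qwt ympcg dgp sqyi ptsst cqy
Hunk 4: at line 9 remove [qwt] add [xwbqv] -> 16 lines: gdku ppxwf tso kqhyn ljtnq xon joeuu ivw hegep dvw xwbqv ympcg dgp sqyi ptsst cqy
Hunk 5: at line 11 remove [ympcg] add [pmv] -> 16 lines: gdku ppxwf tso kqhyn ljtnq xon joeuu ivw hegep dvw xwbqv pmv dgp sqyi ptsst cqy
Hunk 6: at line 5 remove [joeuu,ivw] add [smg,mnpgx] -> 16 lines: gdku ppxwf tso kqhyn ljtnq xon smg mnpgx hegep dvw xwbqv pmv dgp sqyi ptsst cqy
Hunk 7: at line 6 remove [smg,mnpgx] add [vtx,vulhn] -> 16 lines: gdku ppxwf tso kqhyn ljtnq xon vtx vulhn hegep dvw xwbqv pmv dgp sqyi ptsst cqy
Final line 13: dgp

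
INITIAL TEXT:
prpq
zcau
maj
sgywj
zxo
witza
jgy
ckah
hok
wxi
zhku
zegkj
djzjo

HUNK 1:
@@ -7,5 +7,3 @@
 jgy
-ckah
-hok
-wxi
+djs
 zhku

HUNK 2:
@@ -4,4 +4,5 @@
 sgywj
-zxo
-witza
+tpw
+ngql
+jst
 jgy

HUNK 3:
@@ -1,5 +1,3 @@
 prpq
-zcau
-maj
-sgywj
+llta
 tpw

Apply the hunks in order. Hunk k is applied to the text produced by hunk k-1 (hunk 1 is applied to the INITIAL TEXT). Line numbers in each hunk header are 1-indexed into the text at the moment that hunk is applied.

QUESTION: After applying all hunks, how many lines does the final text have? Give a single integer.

Answer: 10

Derivation:
Hunk 1: at line 7 remove [ckah,hok,wxi] add [djs] -> 11 lines: prpq zcau maj sgywj zxo witza jgy djs zhku zegkj djzjo
Hunk 2: at line 4 remove [zxo,witza] add [tpw,ngql,jst] -> 12 lines: prpq zcau maj sgywj tpw ngql jst jgy djs zhku zegkj djzjo
Hunk 3: at line 1 remove [zcau,maj,sgywj] add [llta] -> 10 lines: prpq llta tpw ngql jst jgy djs zhku zegkj djzjo
Final line count: 10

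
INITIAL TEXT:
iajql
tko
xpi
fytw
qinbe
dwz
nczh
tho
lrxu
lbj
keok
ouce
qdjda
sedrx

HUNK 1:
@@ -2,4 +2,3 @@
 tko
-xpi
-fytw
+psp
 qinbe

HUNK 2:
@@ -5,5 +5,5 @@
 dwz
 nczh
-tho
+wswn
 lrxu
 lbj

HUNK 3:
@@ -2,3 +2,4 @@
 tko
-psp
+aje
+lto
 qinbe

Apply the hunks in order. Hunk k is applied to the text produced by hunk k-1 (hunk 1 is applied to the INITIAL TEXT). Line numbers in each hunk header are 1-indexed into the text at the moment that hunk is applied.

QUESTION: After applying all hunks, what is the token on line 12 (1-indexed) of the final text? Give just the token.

Answer: ouce

Derivation:
Hunk 1: at line 2 remove [xpi,fytw] add [psp] -> 13 lines: iajql tko psp qinbe dwz nczh tho lrxu lbj keok ouce qdjda sedrx
Hunk 2: at line 5 remove [tho] add [wswn] -> 13 lines: iajql tko psp qinbe dwz nczh wswn lrxu lbj keok ouce qdjda sedrx
Hunk 3: at line 2 remove [psp] add [aje,lto] -> 14 lines: iajql tko aje lto qinbe dwz nczh wswn lrxu lbj keok ouce qdjda sedrx
Final line 12: ouce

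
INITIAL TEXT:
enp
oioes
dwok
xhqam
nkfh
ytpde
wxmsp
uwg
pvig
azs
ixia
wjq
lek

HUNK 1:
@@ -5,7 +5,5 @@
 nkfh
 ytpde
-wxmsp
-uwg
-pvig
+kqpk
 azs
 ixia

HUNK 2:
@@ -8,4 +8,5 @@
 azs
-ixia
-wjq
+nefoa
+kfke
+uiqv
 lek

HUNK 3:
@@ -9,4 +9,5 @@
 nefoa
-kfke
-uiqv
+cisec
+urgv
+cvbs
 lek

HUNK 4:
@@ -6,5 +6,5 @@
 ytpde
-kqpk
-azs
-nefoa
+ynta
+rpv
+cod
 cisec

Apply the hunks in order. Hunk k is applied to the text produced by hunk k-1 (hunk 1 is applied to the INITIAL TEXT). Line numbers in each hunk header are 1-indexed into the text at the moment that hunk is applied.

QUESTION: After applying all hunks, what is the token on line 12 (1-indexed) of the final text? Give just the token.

Hunk 1: at line 5 remove [wxmsp,uwg,pvig] add [kqpk] -> 11 lines: enp oioes dwok xhqam nkfh ytpde kqpk azs ixia wjq lek
Hunk 2: at line 8 remove [ixia,wjq] add [nefoa,kfke,uiqv] -> 12 lines: enp oioes dwok xhqam nkfh ytpde kqpk azs nefoa kfke uiqv lek
Hunk 3: at line 9 remove [kfke,uiqv] add [cisec,urgv,cvbs] -> 13 lines: enp oioes dwok xhqam nkfh ytpde kqpk azs nefoa cisec urgv cvbs lek
Hunk 4: at line 6 remove [kqpk,azs,nefoa] add [ynta,rpv,cod] -> 13 lines: enp oioes dwok xhqam nkfh ytpde ynta rpv cod cisec urgv cvbs lek
Final line 12: cvbs

Answer: cvbs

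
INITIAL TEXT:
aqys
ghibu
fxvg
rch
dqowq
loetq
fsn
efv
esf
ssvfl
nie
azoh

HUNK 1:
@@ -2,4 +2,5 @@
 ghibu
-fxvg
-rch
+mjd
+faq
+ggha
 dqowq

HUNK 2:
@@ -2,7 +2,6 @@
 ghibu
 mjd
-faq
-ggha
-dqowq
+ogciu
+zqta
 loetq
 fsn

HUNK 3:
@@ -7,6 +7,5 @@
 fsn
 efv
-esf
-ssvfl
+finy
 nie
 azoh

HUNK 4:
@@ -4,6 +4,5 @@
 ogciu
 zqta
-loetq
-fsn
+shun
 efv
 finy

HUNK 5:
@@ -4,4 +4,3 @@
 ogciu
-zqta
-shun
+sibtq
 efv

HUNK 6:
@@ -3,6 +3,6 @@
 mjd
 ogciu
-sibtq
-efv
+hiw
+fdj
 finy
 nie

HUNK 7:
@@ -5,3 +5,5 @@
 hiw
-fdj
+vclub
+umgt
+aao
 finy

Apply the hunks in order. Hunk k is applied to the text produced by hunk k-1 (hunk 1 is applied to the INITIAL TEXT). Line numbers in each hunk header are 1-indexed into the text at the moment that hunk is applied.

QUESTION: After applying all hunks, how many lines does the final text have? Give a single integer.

Hunk 1: at line 2 remove [fxvg,rch] add [mjd,faq,ggha] -> 13 lines: aqys ghibu mjd faq ggha dqowq loetq fsn efv esf ssvfl nie azoh
Hunk 2: at line 2 remove [faq,ggha,dqowq] add [ogciu,zqta] -> 12 lines: aqys ghibu mjd ogciu zqta loetq fsn efv esf ssvfl nie azoh
Hunk 3: at line 7 remove [esf,ssvfl] add [finy] -> 11 lines: aqys ghibu mjd ogciu zqta loetq fsn efv finy nie azoh
Hunk 4: at line 4 remove [loetq,fsn] add [shun] -> 10 lines: aqys ghibu mjd ogciu zqta shun efv finy nie azoh
Hunk 5: at line 4 remove [zqta,shun] add [sibtq] -> 9 lines: aqys ghibu mjd ogciu sibtq efv finy nie azoh
Hunk 6: at line 3 remove [sibtq,efv] add [hiw,fdj] -> 9 lines: aqys ghibu mjd ogciu hiw fdj finy nie azoh
Hunk 7: at line 5 remove [fdj] add [vclub,umgt,aao] -> 11 lines: aqys ghibu mjd ogciu hiw vclub umgt aao finy nie azoh
Final line count: 11

Answer: 11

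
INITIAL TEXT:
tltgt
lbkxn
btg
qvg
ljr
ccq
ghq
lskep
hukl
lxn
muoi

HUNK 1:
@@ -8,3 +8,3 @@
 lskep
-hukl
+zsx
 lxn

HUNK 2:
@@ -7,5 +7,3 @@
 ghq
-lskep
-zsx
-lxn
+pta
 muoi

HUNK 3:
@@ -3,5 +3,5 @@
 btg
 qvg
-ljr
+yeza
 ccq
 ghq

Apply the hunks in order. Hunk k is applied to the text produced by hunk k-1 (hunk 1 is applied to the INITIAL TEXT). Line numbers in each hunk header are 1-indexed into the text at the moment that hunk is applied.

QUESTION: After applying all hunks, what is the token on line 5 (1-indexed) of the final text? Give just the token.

Hunk 1: at line 8 remove [hukl] add [zsx] -> 11 lines: tltgt lbkxn btg qvg ljr ccq ghq lskep zsx lxn muoi
Hunk 2: at line 7 remove [lskep,zsx,lxn] add [pta] -> 9 lines: tltgt lbkxn btg qvg ljr ccq ghq pta muoi
Hunk 3: at line 3 remove [ljr] add [yeza] -> 9 lines: tltgt lbkxn btg qvg yeza ccq ghq pta muoi
Final line 5: yeza

Answer: yeza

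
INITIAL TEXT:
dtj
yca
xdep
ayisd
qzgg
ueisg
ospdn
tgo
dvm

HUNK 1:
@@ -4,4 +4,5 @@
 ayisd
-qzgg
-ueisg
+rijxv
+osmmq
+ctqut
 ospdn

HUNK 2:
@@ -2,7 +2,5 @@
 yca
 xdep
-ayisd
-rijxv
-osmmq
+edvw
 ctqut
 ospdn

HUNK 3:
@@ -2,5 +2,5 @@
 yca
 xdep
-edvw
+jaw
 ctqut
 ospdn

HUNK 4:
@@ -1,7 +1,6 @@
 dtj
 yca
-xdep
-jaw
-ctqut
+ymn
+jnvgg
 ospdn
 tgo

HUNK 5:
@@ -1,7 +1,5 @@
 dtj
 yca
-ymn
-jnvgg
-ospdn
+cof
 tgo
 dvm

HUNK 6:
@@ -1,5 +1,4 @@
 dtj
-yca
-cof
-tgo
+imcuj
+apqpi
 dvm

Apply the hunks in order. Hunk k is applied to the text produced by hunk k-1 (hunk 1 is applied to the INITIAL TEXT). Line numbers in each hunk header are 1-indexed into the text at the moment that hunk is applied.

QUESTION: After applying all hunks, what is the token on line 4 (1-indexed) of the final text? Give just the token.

Hunk 1: at line 4 remove [qzgg,ueisg] add [rijxv,osmmq,ctqut] -> 10 lines: dtj yca xdep ayisd rijxv osmmq ctqut ospdn tgo dvm
Hunk 2: at line 2 remove [ayisd,rijxv,osmmq] add [edvw] -> 8 lines: dtj yca xdep edvw ctqut ospdn tgo dvm
Hunk 3: at line 2 remove [edvw] add [jaw] -> 8 lines: dtj yca xdep jaw ctqut ospdn tgo dvm
Hunk 4: at line 1 remove [xdep,jaw,ctqut] add [ymn,jnvgg] -> 7 lines: dtj yca ymn jnvgg ospdn tgo dvm
Hunk 5: at line 1 remove [ymn,jnvgg,ospdn] add [cof] -> 5 lines: dtj yca cof tgo dvm
Hunk 6: at line 1 remove [yca,cof,tgo] add [imcuj,apqpi] -> 4 lines: dtj imcuj apqpi dvm
Final line 4: dvm

Answer: dvm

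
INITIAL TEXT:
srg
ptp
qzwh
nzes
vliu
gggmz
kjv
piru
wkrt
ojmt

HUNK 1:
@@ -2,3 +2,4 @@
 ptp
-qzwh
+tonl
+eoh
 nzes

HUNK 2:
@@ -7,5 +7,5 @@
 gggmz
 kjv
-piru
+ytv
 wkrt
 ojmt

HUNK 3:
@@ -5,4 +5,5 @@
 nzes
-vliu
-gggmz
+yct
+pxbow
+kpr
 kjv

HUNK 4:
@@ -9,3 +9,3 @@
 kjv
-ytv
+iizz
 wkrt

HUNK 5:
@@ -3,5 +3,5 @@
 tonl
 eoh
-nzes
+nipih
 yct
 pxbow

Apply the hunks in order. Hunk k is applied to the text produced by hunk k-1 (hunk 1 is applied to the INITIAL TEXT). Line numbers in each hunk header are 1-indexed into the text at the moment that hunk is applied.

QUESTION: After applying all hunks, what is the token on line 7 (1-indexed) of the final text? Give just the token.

Answer: pxbow

Derivation:
Hunk 1: at line 2 remove [qzwh] add [tonl,eoh] -> 11 lines: srg ptp tonl eoh nzes vliu gggmz kjv piru wkrt ojmt
Hunk 2: at line 7 remove [piru] add [ytv] -> 11 lines: srg ptp tonl eoh nzes vliu gggmz kjv ytv wkrt ojmt
Hunk 3: at line 5 remove [vliu,gggmz] add [yct,pxbow,kpr] -> 12 lines: srg ptp tonl eoh nzes yct pxbow kpr kjv ytv wkrt ojmt
Hunk 4: at line 9 remove [ytv] add [iizz] -> 12 lines: srg ptp tonl eoh nzes yct pxbow kpr kjv iizz wkrt ojmt
Hunk 5: at line 3 remove [nzes] add [nipih] -> 12 lines: srg ptp tonl eoh nipih yct pxbow kpr kjv iizz wkrt ojmt
Final line 7: pxbow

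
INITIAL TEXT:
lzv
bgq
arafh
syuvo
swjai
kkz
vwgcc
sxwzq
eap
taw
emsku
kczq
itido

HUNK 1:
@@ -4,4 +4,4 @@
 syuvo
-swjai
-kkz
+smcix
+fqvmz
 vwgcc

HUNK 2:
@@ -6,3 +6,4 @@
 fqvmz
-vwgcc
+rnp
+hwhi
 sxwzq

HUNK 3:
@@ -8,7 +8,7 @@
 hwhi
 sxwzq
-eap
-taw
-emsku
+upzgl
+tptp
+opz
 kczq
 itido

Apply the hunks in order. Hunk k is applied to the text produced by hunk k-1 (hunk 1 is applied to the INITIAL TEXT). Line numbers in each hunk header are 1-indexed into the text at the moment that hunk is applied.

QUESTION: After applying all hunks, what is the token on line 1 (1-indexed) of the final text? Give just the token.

Answer: lzv

Derivation:
Hunk 1: at line 4 remove [swjai,kkz] add [smcix,fqvmz] -> 13 lines: lzv bgq arafh syuvo smcix fqvmz vwgcc sxwzq eap taw emsku kczq itido
Hunk 2: at line 6 remove [vwgcc] add [rnp,hwhi] -> 14 lines: lzv bgq arafh syuvo smcix fqvmz rnp hwhi sxwzq eap taw emsku kczq itido
Hunk 3: at line 8 remove [eap,taw,emsku] add [upzgl,tptp,opz] -> 14 lines: lzv bgq arafh syuvo smcix fqvmz rnp hwhi sxwzq upzgl tptp opz kczq itido
Final line 1: lzv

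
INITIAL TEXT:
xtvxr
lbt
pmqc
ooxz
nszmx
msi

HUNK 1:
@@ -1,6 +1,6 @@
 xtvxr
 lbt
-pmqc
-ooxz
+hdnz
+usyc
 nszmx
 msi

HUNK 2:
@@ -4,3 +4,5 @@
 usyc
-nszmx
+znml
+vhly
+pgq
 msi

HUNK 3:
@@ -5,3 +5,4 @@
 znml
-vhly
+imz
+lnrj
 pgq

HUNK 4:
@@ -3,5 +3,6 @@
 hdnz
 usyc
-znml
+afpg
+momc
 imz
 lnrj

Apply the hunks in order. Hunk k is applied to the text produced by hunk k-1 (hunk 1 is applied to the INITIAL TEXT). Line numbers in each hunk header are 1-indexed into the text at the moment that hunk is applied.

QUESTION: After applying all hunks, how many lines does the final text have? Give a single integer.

Hunk 1: at line 1 remove [pmqc,ooxz] add [hdnz,usyc] -> 6 lines: xtvxr lbt hdnz usyc nszmx msi
Hunk 2: at line 4 remove [nszmx] add [znml,vhly,pgq] -> 8 lines: xtvxr lbt hdnz usyc znml vhly pgq msi
Hunk 3: at line 5 remove [vhly] add [imz,lnrj] -> 9 lines: xtvxr lbt hdnz usyc znml imz lnrj pgq msi
Hunk 4: at line 3 remove [znml] add [afpg,momc] -> 10 lines: xtvxr lbt hdnz usyc afpg momc imz lnrj pgq msi
Final line count: 10

Answer: 10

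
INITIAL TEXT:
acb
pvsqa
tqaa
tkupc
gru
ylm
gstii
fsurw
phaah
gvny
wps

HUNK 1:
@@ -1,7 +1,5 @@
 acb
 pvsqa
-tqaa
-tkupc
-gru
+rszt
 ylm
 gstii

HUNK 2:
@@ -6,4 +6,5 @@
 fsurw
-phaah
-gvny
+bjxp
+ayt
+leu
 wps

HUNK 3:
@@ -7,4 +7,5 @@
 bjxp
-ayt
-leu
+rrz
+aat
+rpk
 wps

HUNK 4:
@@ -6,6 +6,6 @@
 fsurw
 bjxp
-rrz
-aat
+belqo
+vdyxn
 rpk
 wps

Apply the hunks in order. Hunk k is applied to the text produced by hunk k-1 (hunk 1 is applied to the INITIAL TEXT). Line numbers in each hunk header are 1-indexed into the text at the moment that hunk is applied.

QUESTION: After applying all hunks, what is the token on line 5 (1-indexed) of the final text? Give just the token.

Answer: gstii

Derivation:
Hunk 1: at line 1 remove [tqaa,tkupc,gru] add [rszt] -> 9 lines: acb pvsqa rszt ylm gstii fsurw phaah gvny wps
Hunk 2: at line 6 remove [phaah,gvny] add [bjxp,ayt,leu] -> 10 lines: acb pvsqa rszt ylm gstii fsurw bjxp ayt leu wps
Hunk 3: at line 7 remove [ayt,leu] add [rrz,aat,rpk] -> 11 lines: acb pvsqa rszt ylm gstii fsurw bjxp rrz aat rpk wps
Hunk 4: at line 6 remove [rrz,aat] add [belqo,vdyxn] -> 11 lines: acb pvsqa rszt ylm gstii fsurw bjxp belqo vdyxn rpk wps
Final line 5: gstii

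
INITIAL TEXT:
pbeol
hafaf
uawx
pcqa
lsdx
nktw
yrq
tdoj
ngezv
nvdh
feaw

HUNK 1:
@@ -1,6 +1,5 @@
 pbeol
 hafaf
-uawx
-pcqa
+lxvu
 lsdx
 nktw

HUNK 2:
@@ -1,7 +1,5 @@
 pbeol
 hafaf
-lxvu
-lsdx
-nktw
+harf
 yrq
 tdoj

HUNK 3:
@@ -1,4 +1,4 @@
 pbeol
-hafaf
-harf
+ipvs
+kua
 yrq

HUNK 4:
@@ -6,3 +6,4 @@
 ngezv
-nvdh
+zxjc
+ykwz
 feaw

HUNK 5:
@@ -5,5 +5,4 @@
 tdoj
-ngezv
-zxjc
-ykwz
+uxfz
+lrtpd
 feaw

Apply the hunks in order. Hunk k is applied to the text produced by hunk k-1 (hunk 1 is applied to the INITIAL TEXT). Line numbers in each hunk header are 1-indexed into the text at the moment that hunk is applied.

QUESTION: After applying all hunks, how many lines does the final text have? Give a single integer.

Hunk 1: at line 1 remove [uawx,pcqa] add [lxvu] -> 10 lines: pbeol hafaf lxvu lsdx nktw yrq tdoj ngezv nvdh feaw
Hunk 2: at line 1 remove [lxvu,lsdx,nktw] add [harf] -> 8 lines: pbeol hafaf harf yrq tdoj ngezv nvdh feaw
Hunk 3: at line 1 remove [hafaf,harf] add [ipvs,kua] -> 8 lines: pbeol ipvs kua yrq tdoj ngezv nvdh feaw
Hunk 4: at line 6 remove [nvdh] add [zxjc,ykwz] -> 9 lines: pbeol ipvs kua yrq tdoj ngezv zxjc ykwz feaw
Hunk 5: at line 5 remove [ngezv,zxjc,ykwz] add [uxfz,lrtpd] -> 8 lines: pbeol ipvs kua yrq tdoj uxfz lrtpd feaw
Final line count: 8

Answer: 8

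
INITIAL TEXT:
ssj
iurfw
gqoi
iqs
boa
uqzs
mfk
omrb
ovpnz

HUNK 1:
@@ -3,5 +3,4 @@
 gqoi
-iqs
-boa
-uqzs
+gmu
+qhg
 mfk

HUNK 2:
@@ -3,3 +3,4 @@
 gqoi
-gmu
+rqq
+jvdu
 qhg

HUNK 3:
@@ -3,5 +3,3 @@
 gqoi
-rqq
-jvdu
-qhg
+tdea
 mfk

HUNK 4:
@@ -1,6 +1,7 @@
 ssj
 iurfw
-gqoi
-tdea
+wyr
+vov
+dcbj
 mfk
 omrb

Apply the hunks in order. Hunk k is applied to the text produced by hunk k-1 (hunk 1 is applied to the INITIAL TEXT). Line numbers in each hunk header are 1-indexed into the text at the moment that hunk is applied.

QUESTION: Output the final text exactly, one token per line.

Hunk 1: at line 3 remove [iqs,boa,uqzs] add [gmu,qhg] -> 8 lines: ssj iurfw gqoi gmu qhg mfk omrb ovpnz
Hunk 2: at line 3 remove [gmu] add [rqq,jvdu] -> 9 lines: ssj iurfw gqoi rqq jvdu qhg mfk omrb ovpnz
Hunk 3: at line 3 remove [rqq,jvdu,qhg] add [tdea] -> 7 lines: ssj iurfw gqoi tdea mfk omrb ovpnz
Hunk 4: at line 1 remove [gqoi,tdea] add [wyr,vov,dcbj] -> 8 lines: ssj iurfw wyr vov dcbj mfk omrb ovpnz

Answer: ssj
iurfw
wyr
vov
dcbj
mfk
omrb
ovpnz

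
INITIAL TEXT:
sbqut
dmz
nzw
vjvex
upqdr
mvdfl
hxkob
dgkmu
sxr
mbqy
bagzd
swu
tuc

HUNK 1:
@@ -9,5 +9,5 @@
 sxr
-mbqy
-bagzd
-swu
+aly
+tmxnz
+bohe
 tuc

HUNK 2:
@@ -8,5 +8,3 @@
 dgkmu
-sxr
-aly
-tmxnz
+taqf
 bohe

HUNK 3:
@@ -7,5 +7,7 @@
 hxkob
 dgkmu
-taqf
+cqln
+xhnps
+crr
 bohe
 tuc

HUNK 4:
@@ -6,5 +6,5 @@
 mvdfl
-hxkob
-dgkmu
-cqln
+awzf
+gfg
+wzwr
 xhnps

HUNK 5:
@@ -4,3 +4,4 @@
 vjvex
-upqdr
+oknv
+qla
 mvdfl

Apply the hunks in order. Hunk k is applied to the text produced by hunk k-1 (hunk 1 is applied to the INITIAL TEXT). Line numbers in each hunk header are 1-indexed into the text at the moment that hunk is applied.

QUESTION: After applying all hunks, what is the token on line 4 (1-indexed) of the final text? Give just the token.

Answer: vjvex

Derivation:
Hunk 1: at line 9 remove [mbqy,bagzd,swu] add [aly,tmxnz,bohe] -> 13 lines: sbqut dmz nzw vjvex upqdr mvdfl hxkob dgkmu sxr aly tmxnz bohe tuc
Hunk 2: at line 8 remove [sxr,aly,tmxnz] add [taqf] -> 11 lines: sbqut dmz nzw vjvex upqdr mvdfl hxkob dgkmu taqf bohe tuc
Hunk 3: at line 7 remove [taqf] add [cqln,xhnps,crr] -> 13 lines: sbqut dmz nzw vjvex upqdr mvdfl hxkob dgkmu cqln xhnps crr bohe tuc
Hunk 4: at line 6 remove [hxkob,dgkmu,cqln] add [awzf,gfg,wzwr] -> 13 lines: sbqut dmz nzw vjvex upqdr mvdfl awzf gfg wzwr xhnps crr bohe tuc
Hunk 5: at line 4 remove [upqdr] add [oknv,qla] -> 14 lines: sbqut dmz nzw vjvex oknv qla mvdfl awzf gfg wzwr xhnps crr bohe tuc
Final line 4: vjvex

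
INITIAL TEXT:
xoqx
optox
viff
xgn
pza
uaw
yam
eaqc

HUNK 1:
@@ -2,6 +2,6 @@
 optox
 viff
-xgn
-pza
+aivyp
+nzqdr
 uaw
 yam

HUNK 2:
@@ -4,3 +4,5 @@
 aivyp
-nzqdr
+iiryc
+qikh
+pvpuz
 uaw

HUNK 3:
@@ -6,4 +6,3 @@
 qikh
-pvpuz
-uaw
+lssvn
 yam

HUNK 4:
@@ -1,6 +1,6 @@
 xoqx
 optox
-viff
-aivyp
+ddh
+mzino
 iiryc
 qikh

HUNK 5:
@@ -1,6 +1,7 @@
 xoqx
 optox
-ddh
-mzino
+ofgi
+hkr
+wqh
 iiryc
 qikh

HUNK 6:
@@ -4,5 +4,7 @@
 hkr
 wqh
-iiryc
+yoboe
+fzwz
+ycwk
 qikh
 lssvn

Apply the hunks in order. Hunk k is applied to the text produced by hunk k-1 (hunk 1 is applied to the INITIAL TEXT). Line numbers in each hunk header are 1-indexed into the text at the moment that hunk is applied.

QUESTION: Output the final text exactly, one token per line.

Answer: xoqx
optox
ofgi
hkr
wqh
yoboe
fzwz
ycwk
qikh
lssvn
yam
eaqc

Derivation:
Hunk 1: at line 2 remove [xgn,pza] add [aivyp,nzqdr] -> 8 lines: xoqx optox viff aivyp nzqdr uaw yam eaqc
Hunk 2: at line 4 remove [nzqdr] add [iiryc,qikh,pvpuz] -> 10 lines: xoqx optox viff aivyp iiryc qikh pvpuz uaw yam eaqc
Hunk 3: at line 6 remove [pvpuz,uaw] add [lssvn] -> 9 lines: xoqx optox viff aivyp iiryc qikh lssvn yam eaqc
Hunk 4: at line 1 remove [viff,aivyp] add [ddh,mzino] -> 9 lines: xoqx optox ddh mzino iiryc qikh lssvn yam eaqc
Hunk 5: at line 1 remove [ddh,mzino] add [ofgi,hkr,wqh] -> 10 lines: xoqx optox ofgi hkr wqh iiryc qikh lssvn yam eaqc
Hunk 6: at line 4 remove [iiryc] add [yoboe,fzwz,ycwk] -> 12 lines: xoqx optox ofgi hkr wqh yoboe fzwz ycwk qikh lssvn yam eaqc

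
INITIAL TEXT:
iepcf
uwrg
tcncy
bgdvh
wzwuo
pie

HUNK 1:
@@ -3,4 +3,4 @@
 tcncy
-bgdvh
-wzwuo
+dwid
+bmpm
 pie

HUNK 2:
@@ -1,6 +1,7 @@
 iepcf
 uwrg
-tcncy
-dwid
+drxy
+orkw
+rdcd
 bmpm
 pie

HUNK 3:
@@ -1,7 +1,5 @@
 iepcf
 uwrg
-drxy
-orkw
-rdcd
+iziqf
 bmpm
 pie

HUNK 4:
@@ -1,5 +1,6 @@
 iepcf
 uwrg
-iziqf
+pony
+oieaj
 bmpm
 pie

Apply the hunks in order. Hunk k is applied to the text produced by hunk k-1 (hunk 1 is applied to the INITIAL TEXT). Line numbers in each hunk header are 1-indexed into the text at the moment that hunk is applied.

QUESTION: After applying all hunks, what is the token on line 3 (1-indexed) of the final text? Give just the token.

Answer: pony

Derivation:
Hunk 1: at line 3 remove [bgdvh,wzwuo] add [dwid,bmpm] -> 6 lines: iepcf uwrg tcncy dwid bmpm pie
Hunk 2: at line 1 remove [tcncy,dwid] add [drxy,orkw,rdcd] -> 7 lines: iepcf uwrg drxy orkw rdcd bmpm pie
Hunk 3: at line 1 remove [drxy,orkw,rdcd] add [iziqf] -> 5 lines: iepcf uwrg iziqf bmpm pie
Hunk 4: at line 1 remove [iziqf] add [pony,oieaj] -> 6 lines: iepcf uwrg pony oieaj bmpm pie
Final line 3: pony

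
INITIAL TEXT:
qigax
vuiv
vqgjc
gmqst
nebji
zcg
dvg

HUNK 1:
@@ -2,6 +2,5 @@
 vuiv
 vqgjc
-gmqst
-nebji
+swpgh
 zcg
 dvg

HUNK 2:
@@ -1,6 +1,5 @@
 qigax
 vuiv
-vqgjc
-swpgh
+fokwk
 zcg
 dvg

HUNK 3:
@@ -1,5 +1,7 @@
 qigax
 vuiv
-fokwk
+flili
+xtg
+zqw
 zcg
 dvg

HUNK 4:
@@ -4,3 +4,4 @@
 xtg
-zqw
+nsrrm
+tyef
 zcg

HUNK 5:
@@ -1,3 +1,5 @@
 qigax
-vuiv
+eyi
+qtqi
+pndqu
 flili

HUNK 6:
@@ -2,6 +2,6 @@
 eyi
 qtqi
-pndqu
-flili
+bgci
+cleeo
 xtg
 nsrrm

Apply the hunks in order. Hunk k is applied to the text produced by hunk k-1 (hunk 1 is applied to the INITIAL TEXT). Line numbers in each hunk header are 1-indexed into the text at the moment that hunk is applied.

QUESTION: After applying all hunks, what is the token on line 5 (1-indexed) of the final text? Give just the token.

Hunk 1: at line 2 remove [gmqst,nebji] add [swpgh] -> 6 lines: qigax vuiv vqgjc swpgh zcg dvg
Hunk 2: at line 1 remove [vqgjc,swpgh] add [fokwk] -> 5 lines: qigax vuiv fokwk zcg dvg
Hunk 3: at line 1 remove [fokwk] add [flili,xtg,zqw] -> 7 lines: qigax vuiv flili xtg zqw zcg dvg
Hunk 4: at line 4 remove [zqw] add [nsrrm,tyef] -> 8 lines: qigax vuiv flili xtg nsrrm tyef zcg dvg
Hunk 5: at line 1 remove [vuiv] add [eyi,qtqi,pndqu] -> 10 lines: qigax eyi qtqi pndqu flili xtg nsrrm tyef zcg dvg
Hunk 6: at line 2 remove [pndqu,flili] add [bgci,cleeo] -> 10 lines: qigax eyi qtqi bgci cleeo xtg nsrrm tyef zcg dvg
Final line 5: cleeo

Answer: cleeo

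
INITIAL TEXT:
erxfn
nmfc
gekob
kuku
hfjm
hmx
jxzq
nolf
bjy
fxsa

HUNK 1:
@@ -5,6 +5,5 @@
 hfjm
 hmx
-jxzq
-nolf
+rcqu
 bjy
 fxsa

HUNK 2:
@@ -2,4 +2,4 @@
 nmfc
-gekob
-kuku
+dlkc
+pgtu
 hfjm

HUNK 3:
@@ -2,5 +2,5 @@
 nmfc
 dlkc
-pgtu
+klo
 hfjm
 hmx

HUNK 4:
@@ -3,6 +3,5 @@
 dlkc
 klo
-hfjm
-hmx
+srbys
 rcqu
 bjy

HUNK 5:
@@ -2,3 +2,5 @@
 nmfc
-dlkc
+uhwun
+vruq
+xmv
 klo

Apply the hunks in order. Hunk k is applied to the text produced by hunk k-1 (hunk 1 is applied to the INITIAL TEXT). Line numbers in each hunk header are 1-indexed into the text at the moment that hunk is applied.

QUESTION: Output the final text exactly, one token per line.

Answer: erxfn
nmfc
uhwun
vruq
xmv
klo
srbys
rcqu
bjy
fxsa

Derivation:
Hunk 1: at line 5 remove [jxzq,nolf] add [rcqu] -> 9 lines: erxfn nmfc gekob kuku hfjm hmx rcqu bjy fxsa
Hunk 2: at line 2 remove [gekob,kuku] add [dlkc,pgtu] -> 9 lines: erxfn nmfc dlkc pgtu hfjm hmx rcqu bjy fxsa
Hunk 3: at line 2 remove [pgtu] add [klo] -> 9 lines: erxfn nmfc dlkc klo hfjm hmx rcqu bjy fxsa
Hunk 4: at line 3 remove [hfjm,hmx] add [srbys] -> 8 lines: erxfn nmfc dlkc klo srbys rcqu bjy fxsa
Hunk 5: at line 2 remove [dlkc] add [uhwun,vruq,xmv] -> 10 lines: erxfn nmfc uhwun vruq xmv klo srbys rcqu bjy fxsa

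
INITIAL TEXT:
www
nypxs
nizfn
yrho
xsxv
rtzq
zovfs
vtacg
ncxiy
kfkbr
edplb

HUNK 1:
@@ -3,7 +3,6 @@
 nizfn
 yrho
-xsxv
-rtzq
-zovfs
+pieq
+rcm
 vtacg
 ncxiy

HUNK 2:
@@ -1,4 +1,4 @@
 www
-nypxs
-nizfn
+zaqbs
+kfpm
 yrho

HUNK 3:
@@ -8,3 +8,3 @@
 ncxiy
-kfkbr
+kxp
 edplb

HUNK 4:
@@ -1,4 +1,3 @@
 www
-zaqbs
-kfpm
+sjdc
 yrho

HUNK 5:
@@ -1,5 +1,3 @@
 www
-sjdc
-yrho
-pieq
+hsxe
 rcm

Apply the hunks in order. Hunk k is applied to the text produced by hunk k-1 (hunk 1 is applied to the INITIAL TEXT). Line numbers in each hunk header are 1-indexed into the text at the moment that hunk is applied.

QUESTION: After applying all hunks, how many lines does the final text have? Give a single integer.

Hunk 1: at line 3 remove [xsxv,rtzq,zovfs] add [pieq,rcm] -> 10 lines: www nypxs nizfn yrho pieq rcm vtacg ncxiy kfkbr edplb
Hunk 2: at line 1 remove [nypxs,nizfn] add [zaqbs,kfpm] -> 10 lines: www zaqbs kfpm yrho pieq rcm vtacg ncxiy kfkbr edplb
Hunk 3: at line 8 remove [kfkbr] add [kxp] -> 10 lines: www zaqbs kfpm yrho pieq rcm vtacg ncxiy kxp edplb
Hunk 4: at line 1 remove [zaqbs,kfpm] add [sjdc] -> 9 lines: www sjdc yrho pieq rcm vtacg ncxiy kxp edplb
Hunk 5: at line 1 remove [sjdc,yrho,pieq] add [hsxe] -> 7 lines: www hsxe rcm vtacg ncxiy kxp edplb
Final line count: 7

Answer: 7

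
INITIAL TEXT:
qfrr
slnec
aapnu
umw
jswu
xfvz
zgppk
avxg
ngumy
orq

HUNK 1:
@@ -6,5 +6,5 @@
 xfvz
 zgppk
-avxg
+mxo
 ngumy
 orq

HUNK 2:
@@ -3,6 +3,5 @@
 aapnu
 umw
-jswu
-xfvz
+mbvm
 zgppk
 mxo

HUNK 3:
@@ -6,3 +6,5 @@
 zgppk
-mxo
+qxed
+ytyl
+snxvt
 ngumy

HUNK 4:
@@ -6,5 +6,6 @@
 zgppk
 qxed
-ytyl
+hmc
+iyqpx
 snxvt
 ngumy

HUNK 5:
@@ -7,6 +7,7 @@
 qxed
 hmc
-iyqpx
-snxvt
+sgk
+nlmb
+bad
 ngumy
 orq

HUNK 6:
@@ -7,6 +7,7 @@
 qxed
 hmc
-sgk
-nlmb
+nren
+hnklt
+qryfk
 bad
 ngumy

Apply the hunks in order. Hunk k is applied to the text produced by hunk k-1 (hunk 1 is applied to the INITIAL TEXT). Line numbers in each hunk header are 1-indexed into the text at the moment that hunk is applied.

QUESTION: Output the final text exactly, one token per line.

Answer: qfrr
slnec
aapnu
umw
mbvm
zgppk
qxed
hmc
nren
hnklt
qryfk
bad
ngumy
orq

Derivation:
Hunk 1: at line 6 remove [avxg] add [mxo] -> 10 lines: qfrr slnec aapnu umw jswu xfvz zgppk mxo ngumy orq
Hunk 2: at line 3 remove [jswu,xfvz] add [mbvm] -> 9 lines: qfrr slnec aapnu umw mbvm zgppk mxo ngumy orq
Hunk 3: at line 6 remove [mxo] add [qxed,ytyl,snxvt] -> 11 lines: qfrr slnec aapnu umw mbvm zgppk qxed ytyl snxvt ngumy orq
Hunk 4: at line 6 remove [ytyl] add [hmc,iyqpx] -> 12 lines: qfrr slnec aapnu umw mbvm zgppk qxed hmc iyqpx snxvt ngumy orq
Hunk 5: at line 7 remove [iyqpx,snxvt] add [sgk,nlmb,bad] -> 13 lines: qfrr slnec aapnu umw mbvm zgppk qxed hmc sgk nlmb bad ngumy orq
Hunk 6: at line 7 remove [sgk,nlmb] add [nren,hnklt,qryfk] -> 14 lines: qfrr slnec aapnu umw mbvm zgppk qxed hmc nren hnklt qryfk bad ngumy orq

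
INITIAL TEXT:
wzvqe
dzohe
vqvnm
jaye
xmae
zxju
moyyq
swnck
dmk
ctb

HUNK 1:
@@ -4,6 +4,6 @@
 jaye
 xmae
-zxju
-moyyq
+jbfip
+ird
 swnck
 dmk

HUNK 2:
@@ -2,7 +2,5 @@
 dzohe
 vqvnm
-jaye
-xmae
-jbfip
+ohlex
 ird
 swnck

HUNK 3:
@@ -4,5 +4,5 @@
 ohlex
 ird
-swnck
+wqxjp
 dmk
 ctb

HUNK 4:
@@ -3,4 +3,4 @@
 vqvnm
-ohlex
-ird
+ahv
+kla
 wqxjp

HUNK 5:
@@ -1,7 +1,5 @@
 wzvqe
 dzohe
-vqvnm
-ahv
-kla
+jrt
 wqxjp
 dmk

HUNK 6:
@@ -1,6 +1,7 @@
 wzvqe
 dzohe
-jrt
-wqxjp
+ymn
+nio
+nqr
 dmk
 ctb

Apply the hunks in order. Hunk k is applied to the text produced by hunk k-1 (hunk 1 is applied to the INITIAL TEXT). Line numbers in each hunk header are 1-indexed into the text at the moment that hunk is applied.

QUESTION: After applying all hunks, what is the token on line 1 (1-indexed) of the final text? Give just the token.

Answer: wzvqe

Derivation:
Hunk 1: at line 4 remove [zxju,moyyq] add [jbfip,ird] -> 10 lines: wzvqe dzohe vqvnm jaye xmae jbfip ird swnck dmk ctb
Hunk 2: at line 2 remove [jaye,xmae,jbfip] add [ohlex] -> 8 lines: wzvqe dzohe vqvnm ohlex ird swnck dmk ctb
Hunk 3: at line 4 remove [swnck] add [wqxjp] -> 8 lines: wzvqe dzohe vqvnm ohlex ird wqxjp dmk ctb
Hunk 4: at line 3 remove [ohlex,ird] add [ahv,kla] -> 8 lines: wzvqe dzohe vqvnm ahv kla wqxjp dmk ctb
Hunk 5: at line 1 remove [vqvnm,ahv,kla] add [jrt] -> 6 lines: wzvqe dzohe jrt wqxjp dmk ctb
Hunk 6: at line 1 remove [jrt,wqxjp] add [ymn,nio,nqr] -> 7 lines: wzvqe dzohe ymn nio nqr dmk ctb
Final line 1: wzvqe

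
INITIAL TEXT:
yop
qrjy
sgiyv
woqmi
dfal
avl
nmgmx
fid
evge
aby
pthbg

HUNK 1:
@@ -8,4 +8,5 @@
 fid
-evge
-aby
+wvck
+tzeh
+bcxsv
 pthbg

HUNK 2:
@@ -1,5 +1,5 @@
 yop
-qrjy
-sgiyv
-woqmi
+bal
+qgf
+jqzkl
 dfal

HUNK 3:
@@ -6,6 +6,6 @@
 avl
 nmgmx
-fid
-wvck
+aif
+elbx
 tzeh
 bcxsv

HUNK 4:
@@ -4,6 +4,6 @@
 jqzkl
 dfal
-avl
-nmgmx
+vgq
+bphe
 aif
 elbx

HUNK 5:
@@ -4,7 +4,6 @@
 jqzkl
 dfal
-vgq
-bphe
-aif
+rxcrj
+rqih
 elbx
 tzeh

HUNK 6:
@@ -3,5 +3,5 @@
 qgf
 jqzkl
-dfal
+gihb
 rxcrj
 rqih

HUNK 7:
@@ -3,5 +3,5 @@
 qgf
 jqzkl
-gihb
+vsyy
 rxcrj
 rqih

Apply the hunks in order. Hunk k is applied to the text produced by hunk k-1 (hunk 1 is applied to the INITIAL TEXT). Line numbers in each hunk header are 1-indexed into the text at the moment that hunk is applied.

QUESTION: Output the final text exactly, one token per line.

Hunk 1: at line 8 remove [evge,aby] add [wvck,tzeh,bcxsv] -> 12 lines: yop qrjy sgiyv woqmi dfal avl nmgmx fid wvck tzeh bcxsv pthbg
Hunk 2: at line 1 remove [qrjy,sgiyv,woqmi] add [bal,qgf,jqzkl] -> 12 lines: yop bal qgf jqzkl dfal avl nmgmx fid wvck tzeh bcxsv pthbg
Hunk 3: at line 6 remove [fid,wvck] add [aif,elbx] -> 12 lines: yop bal qgf jqzkl dfal avl nmgmx aif elbx tzeh bcxsv pthbg
Hunk 4: at line 4 remove [avl,nmgmx] add [vgq,bphe] -> 12 lines: yop bal qgf jqzkl dfal vgq bphe aif elbx tzeh bcxsv pthbg
Hunk 5: at line 4 remove [vgq,bphe,aif] add [rxcrj,rqih] -> 11 lines: yop bal qgf jqzkl dfal rxcrj rqih elbx tzeh bcxsv pthbg
Hunk 6: at line 3 remove [dfal] add [gihb] -> 11 lines: yop bal qgf jqzkl gihb rxcrj rqih elbx tzeh bcxsv pthbg
Hunk 7: at line 3 remove [gihb] add [vsyy] -> 11 lines: yop bal qgf jqzkl vsyy rxcrj rqih elbx tzeh bcxsv pthbg

Answer: yop
bal
qgf
jqzkl
vsyy
rxcrj
rqih
elbx
tzeh
bcxsv
pthbg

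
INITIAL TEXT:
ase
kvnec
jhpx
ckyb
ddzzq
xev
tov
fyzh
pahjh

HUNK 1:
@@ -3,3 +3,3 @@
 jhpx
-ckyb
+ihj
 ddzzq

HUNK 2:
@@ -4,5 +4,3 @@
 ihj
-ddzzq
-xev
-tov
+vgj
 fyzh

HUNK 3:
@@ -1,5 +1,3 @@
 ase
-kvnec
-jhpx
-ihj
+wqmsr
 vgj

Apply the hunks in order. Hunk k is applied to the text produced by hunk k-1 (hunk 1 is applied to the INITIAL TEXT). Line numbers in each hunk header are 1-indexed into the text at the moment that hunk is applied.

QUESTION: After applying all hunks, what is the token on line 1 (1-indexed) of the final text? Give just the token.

Answer: ase

Derivation:
Hunk 1: at line 3 remove [ckyb] add [ihj] -> 9 lines: ase kvnec jhpx ihj ddzzq xev tov fyzh pahjh
Hunk 2: at line 4 remove [ddzzq,xev,tov] add [vgj] -> 7 lines: ase kvnec jhpx ihj vgj fyzh pahjh
Hunk 3: at line 1 remove [kvnec,jhpx,ihj] add [wqmsr] -> 5 lines: ase wqmsr vgj fyzh pahjh
Final line 1: ase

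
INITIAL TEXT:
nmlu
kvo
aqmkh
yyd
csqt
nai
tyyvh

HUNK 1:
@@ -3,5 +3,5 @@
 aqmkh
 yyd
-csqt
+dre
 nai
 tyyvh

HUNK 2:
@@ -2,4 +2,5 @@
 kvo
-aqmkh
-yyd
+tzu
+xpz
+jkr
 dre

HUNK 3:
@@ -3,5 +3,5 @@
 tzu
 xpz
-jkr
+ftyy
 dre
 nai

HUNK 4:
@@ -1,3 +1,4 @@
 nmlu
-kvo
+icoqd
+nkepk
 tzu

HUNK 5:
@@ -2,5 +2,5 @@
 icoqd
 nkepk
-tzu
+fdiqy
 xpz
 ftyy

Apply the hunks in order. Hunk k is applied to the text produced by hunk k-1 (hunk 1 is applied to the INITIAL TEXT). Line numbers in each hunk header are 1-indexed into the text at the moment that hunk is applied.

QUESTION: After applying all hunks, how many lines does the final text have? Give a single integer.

Hunk 1: at line 3 remove [csqt] add [dre] -> 7 lines: nmlu kvo aqmkh yyd dre nai tyyvh
Hunk 2: at line 2 remove [aqmkh,yyd] add [tzu,xpz,jkr] -> 8 lines: nmlu kvo tzu xpz jkr dre nai tyyvh
Hunk 3: at line 3 remove [jkr] add [ftyy] -> 8 lines: nmlu kvo tzu xpz ftyy dre nai tyyvh
Hunk 4: at line 1 remove [kvo] add [icoqd,nkepk] -> 9 lines: nmlu icoqd nkepk tzu xpz ftyy dre nai tyyvh
Hunk 5: at line 2 remove [tzu] add [fdiqy] -> 9 lines: nmlu icoqd nkepk fdiqy xpz ftyy dre nai tyyvh
Final line count: 9

Answer: 9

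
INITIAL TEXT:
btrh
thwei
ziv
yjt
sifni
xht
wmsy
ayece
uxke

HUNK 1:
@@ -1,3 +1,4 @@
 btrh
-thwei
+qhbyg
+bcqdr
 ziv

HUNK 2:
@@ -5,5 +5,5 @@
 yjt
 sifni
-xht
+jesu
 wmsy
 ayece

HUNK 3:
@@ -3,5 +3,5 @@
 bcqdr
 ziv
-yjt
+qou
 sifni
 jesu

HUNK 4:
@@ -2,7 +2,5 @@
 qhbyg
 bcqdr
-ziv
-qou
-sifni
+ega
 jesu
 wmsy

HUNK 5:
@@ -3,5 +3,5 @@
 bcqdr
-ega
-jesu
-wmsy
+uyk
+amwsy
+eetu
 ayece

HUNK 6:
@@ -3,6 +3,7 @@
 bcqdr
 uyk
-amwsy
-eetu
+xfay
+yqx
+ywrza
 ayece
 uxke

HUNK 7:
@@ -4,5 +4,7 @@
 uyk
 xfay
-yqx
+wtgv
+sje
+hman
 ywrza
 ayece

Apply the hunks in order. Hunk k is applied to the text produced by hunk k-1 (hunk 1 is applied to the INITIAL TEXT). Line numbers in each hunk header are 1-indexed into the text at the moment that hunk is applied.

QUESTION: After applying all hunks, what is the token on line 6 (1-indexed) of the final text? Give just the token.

Answer: wtgv

Derivation:
Hunk 1: at line 1 remove [thwei] add [qhbyg,bcqdr] -> 10 lines: btrh qhbyg bcqdr ziv yjt sifni xht wmsy ayece uxke
Hunk 2: at line 5 remove [xht] add [jesu] -> 10 lines: btrh qhbyg bcqdr ziv yjt sifni jesu wmsy ayece uxke
Hunk 3: at line 3 remove [yjt] add [qou] -> 10 lines: btrh qhbyg bcqdr ziv qou sifni jesu wmsy ayece uxke
Hunk 4: at line 2 remove [ziv,qou,sifni] add [ega] -> 8 lines: btrh qhbyg bcqdr ega jesu wmsy ayece uxke
Hunk 5: at line 3 remove [ega,jesu,wmsy] add [uyk,amwsy,eetu] -> 8 lines: btrh qhbyg bcqdr uyk amwsy eetu ayece uxke
Hunk 6: at line 3 remove [amwsy,eetu] add [xfay,yqx,ywrza] -> 9 lines: btrh qhbyg bcqdr uyk xfay yqx ywrza ayece uxke
Hunk 7: at line 4 remove [yqx] add [wtgv,sje,hman] -> 11 lines: btrh qhbyg bcqdr uyk xfay wtgv sje hman ywrza ayece uxke
Final line 6: wtgv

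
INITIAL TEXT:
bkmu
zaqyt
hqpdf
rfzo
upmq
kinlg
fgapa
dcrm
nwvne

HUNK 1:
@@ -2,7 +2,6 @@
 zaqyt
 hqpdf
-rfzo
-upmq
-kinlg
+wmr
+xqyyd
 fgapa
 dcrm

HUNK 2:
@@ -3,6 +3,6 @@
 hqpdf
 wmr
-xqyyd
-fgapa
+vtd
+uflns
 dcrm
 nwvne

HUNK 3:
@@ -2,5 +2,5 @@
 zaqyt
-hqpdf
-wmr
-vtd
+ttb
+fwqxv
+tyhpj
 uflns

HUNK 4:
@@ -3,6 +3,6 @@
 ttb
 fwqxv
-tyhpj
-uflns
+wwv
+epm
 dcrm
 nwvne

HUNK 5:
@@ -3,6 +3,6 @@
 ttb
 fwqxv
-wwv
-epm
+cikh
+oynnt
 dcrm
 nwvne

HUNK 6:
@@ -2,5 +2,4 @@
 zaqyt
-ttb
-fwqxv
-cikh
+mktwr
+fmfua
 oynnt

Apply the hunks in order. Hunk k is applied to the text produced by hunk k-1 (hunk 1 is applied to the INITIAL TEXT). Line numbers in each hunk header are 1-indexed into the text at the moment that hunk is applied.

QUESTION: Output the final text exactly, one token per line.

Hunk 1: at line 2 remove [rfzo,upmq,kinlg] add [wmr,xqyyd] -> 8 lines: bkmu zaqyt hqpdf wmr xqyyd fgapa dcrm nwvne
Hunk 2: at line 3 remove [xqyyd,fgapa] add [vtd,uflns] -> 8 lines: bkmu zaqyt hqpdf wmr vtd uflns dcrm nwvne
Hunk 3: at line 2 remove [hqpdf,wmr,vtd] add [ttb,fwqxv,tyhpj] -> 8 lines: bkmu zaqyt ttb fwqxv tyhpj uflns dcrm nwvne
Hunk 4: at line 3 remove [tyhpj,uflns] add [wwv,epm] -> 8 lines: bkmu zaqyt ttb fwqxv wwv epm dcrm nwvne
Hunk 5: at line 3 remove [wwv,epm] add [cikh,oynnt] -> 8 lines: bkmu zaqyt ttb fwqxv cikh oynnt dcrm nwvne
Hunk 6: at line 2 remove [ttb,fwqxv,cikh] add [mktwr,fmfua] -> 7 lines: bkmu zaqyt mktwr fmfua oynnt dcrm nwvne

Answer: bkmu
zaqyt
mktwr
fmfua
oynnt
dcrm
nwvne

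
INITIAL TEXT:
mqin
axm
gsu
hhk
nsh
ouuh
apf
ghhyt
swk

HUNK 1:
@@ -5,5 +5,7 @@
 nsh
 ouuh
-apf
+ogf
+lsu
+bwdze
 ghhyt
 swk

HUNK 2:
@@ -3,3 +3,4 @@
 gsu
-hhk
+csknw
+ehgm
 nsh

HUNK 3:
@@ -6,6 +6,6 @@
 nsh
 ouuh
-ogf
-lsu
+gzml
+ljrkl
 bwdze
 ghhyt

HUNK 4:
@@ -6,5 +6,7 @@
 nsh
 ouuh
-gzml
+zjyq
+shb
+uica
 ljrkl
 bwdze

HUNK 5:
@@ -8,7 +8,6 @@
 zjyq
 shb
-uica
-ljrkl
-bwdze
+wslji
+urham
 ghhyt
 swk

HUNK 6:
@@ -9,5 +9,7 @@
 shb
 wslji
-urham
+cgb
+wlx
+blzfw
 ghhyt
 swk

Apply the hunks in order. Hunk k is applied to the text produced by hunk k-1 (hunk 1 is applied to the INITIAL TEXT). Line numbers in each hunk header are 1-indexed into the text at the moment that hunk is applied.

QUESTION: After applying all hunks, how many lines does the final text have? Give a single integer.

Hunk 1: at line 5 remove [apf] add [ogf,lsu,bwdze] -> 11 lines: mqin axm gsu hhk nsh ouuh ogf lsu bwdze ghhyt swk
Hunk 2: at line 3 remove [hhk] add [csknw,ehgm] -> 12 lines: mqin axm gsu csknw ehgm nsh ouuh ogf lsu bwdze ghhyt swk
Hunk 3: at line 6 remove [ogf,lsu] add [gzml,ljrkl] -> 12 lines: mqin axm gsu csknw ehgm nsh ouuh gzml ljrkl bwdze ghhyt swk
Hunk 4: at line 6 remove [gzml] add [zjyq,shb,uica] -> 14 lines: mqin axm gsu csknw ehgm nsh ouuh zjyq shb uica ljrkl bwdze ghhyt swk
Hunk 5: at line 8 remove [uica,ljrkl,bwdze] add [wslji,urham] -> 13 lines: mqin axm gsu csknw ehgm nsh ouuh zjyq shb wslji urham ghhyt swk
Hunk 6: at line 9 remove [urham] add [cgb,wlx,blzfw] -> 15 lines: mqin axm gsu csknw ehgm nsh ouuh zjyq shb wslji cgb wlx blzfw ghhyt swk
Final line count: 15

Answer: 15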